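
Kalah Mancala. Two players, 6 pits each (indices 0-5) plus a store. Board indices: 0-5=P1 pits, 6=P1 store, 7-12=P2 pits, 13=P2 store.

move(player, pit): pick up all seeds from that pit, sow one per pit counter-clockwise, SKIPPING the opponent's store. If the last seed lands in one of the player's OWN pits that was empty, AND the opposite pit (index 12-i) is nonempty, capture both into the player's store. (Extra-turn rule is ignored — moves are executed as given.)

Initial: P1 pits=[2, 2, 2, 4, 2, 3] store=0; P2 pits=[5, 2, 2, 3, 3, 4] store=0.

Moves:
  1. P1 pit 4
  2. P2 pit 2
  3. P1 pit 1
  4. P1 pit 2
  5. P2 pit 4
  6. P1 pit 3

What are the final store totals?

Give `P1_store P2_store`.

Answer: 2 1

Derivation:
Move 1: P1 pit4 -> P1=[2,2,2,4,0,4](1) P2=[5,2,2,3,3,4](0)
Move 2: P2 pit2 -> P1=[2,2,2,4,0,4](1) P2=[5,2,0,4,4,4](0)
Move 3: P1 pit1 -> P1=[2,0,3,5,0,4](1) P2=[5,2,0,4,4,4](0)
Move 4: P1 pit2 -> P1=[2,0,0,6,1,5](1) P2=[5,2,0,4,4,4](0)
Move 5: P2 pit4 -> P1=[3,1,0,6,1,5](1) P2=[5,2,0,4,0,5](1)
Move 6: P1 pit3 -> P1=[3,1,0,0,2,6](2) P2=[6,3,1,4,0,5](1)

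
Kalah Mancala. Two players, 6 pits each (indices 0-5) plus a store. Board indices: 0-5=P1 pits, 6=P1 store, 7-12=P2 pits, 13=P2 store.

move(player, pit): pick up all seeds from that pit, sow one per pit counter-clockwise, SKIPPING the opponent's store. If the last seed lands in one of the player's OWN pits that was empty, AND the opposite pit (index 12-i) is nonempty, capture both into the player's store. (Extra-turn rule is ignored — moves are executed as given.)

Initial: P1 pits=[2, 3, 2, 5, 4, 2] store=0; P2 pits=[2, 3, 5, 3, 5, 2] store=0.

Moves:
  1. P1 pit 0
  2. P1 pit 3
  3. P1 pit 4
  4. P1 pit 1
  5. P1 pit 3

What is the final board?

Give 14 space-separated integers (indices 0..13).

Answer: 0 0 4 0 2 5 2 4 5 6 3 5 2 0

Derivation:
Move 1: P1 pit0 -> P1=[0,4,3,5,4,2](0) P2=[2,3,5,3,5,2](0)
Move 2: P1 pit3 -> P1=[0,4,3,0,5,3](1) P2=[3,4,5,3,5,2](0)
Move 3: P1 pit4 -> P1=[0,4,3,0,0,4](2) P2=[4,5,6,3,5,2](0)
Move 4: P1 pit1 -> P1=[0,0,4,1,1,5](2) P2=[4,5,6,3,5,2](0)
Move 5: P1 pit3 -> P1=[0,0,4,0,2,5](2) P2=[4,5,6,3,5,2](0)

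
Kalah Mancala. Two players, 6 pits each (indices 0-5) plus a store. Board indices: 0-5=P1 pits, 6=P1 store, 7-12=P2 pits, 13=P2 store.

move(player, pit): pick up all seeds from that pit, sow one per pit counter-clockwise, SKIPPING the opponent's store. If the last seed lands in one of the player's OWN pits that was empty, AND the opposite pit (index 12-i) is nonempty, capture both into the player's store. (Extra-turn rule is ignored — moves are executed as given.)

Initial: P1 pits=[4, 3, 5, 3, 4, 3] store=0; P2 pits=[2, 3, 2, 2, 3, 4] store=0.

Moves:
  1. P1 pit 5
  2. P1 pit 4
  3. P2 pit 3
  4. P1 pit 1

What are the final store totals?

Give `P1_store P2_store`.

Move 1: P1 pit5 -> P1=[4,3,5,3,4,0](1) P2=[3,4,2,2,3,4](0)
Move 2: P1 pit4 -> P1=[4,3,5,3,0,1](2) P2=[4,5,2,2,3,4](0)
Move 3: P2 pit3 -> P1=[4,3,5,3,0,1](2) P2=[4,5,2,0,4,5](0)
Move 4: P1 pit1 -> P1=[4,0,6,4,0,1](8) P2=[4,0,2,0,4,5](0)

Answer: 8 0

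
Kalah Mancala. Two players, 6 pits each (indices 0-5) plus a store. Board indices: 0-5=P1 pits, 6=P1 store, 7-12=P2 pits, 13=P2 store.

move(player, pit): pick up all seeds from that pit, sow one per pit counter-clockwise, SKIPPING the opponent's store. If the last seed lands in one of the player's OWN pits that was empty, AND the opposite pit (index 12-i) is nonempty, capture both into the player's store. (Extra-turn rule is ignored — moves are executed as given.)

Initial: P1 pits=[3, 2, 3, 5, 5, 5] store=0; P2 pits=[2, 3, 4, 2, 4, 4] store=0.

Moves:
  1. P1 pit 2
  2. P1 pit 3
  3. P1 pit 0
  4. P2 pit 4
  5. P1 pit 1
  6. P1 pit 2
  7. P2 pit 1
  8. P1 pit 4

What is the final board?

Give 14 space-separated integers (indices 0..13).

Move 1: P1 pit2 -> P1=[3,2,0,6,6,6](0) P2=[2,3,4,2,4,4](0)
Move 2: P1 pit3 -> P1=[3,2,0,0,7,7](1) P2=[3,4,5,2,4,4](0)
Move 3: P1 pit0 -> P1=[0,3,1,0,7,7](7) P2=[3,4,0,2,4,4](0)
Move 4: P2 pit4 -> P1=[1,4,1,0,7,7](7) P2=[3,4,0,2,0,5](1)
Move 5: P1 pit1 -> P1=[1,0,2,1,8,8](7) P2=[3,4,0,2,0,5](1)
Move 6: P1 pit2 -> P1=[1,0,0,2,9,8](7) P2=[3,4,0,2,0,5](1)
Move 7: P2 pit1 -> P1=[1,0,0,2,9,8](7) P2=[3,0,1,3,1,6](1)
Move 8: P1 pit4 -> P1=[2,0,0,2,0,9](8) P2=[4,1,2,4,2,7](1)

Answer: 2 0 0 2 0 9 8 4 1 2 4 2 7 1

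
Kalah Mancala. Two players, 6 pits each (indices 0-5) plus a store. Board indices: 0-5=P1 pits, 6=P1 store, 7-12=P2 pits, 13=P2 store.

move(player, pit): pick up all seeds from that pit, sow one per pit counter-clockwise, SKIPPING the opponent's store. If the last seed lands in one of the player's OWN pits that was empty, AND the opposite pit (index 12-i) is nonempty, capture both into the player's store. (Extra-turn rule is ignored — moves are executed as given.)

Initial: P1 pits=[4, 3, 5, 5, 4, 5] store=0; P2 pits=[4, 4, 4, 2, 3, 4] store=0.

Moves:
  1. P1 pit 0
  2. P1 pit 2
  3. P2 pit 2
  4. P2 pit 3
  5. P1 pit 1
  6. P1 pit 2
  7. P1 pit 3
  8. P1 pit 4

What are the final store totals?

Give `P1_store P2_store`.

Answer: 3 2

Derivation:
Move 1: P1 pit0 -> P1=[0,4,6,6,5,5](0) P2=[4,4,4,2,3,4](0)
Move 2: P1 pit2 -> P1=[0,4,0,7,6,6](1) P2=[5,5,4,2,3,4](0)
Move 3: P2 pit2 -> P1=[0,4,0,7,6,6](1) P2=[5,5,0,3,4,5](1)
Move 4: P2 pit3 -> P1=[0,4,0,7,6,6](1) P2=[5,5,0,0,5,6](2)
Move 5: P1 pit1 -> P1=[0,0,1,8,7,7](1) P2=[5,5,0,0,5,6](2)
Move 6: P1 pit2 -> P1=[0,0,0,9,7,7](1) P2=[5,5,0,0,5,6](2)
Move 7: P1 pit3 -> P1=[0,0,0,0,8,8](2) P2=[6,6,1,1,6,7](2)
Move 8: P1 pit4 -> P1=[0,0,0,0,0,9](3) P2=[7,7,2,2,7,8](2)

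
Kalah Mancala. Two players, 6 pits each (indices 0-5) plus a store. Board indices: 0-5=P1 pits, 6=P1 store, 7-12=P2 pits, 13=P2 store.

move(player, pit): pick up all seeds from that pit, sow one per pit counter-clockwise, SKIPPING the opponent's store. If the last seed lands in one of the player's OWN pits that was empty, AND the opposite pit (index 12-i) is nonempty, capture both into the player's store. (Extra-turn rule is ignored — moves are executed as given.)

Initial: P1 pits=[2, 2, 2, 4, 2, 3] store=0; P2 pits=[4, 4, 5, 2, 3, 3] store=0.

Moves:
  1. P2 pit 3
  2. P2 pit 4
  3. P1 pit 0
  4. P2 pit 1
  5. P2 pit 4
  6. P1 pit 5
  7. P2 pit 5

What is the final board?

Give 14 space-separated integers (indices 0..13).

Answer: 1 5 4 6 3 1 1 5 1 6 1 0 0 2

Derivation:
Move 1: P2 pit3 -> P1=[2,2,2,4,2,3](0) P2=[4,4,5,0,4,4](0)
Move 2: P2 pit4 -> P1=[3,3,2,4,2,3](0) P2=[4,4,5,0,0,5](1)
Move 3: P1 pit0 -> P1=[0,4,3,5,2,3](0) P2=[4,4,5,0,0,5](1)
Move 4: P2 pit1 -> P1=[0,4,3,5,2,3](0) P2=[4,0,6,1,1,6](1)
Move 5: P2 pit4 -> P1=[0,4,3,5,2,3](0) P2=[4,0,6,1,0,7](1)
Move 6: P1 pit5 -> P1=[0,4,3,5,2,0](1) P2=[5,1,6,1,0,7](1)
Move 7: P2 pit5 -> P1=[1,5,4,6,3,1](1) P2=[5,1,6,1,0,0](2)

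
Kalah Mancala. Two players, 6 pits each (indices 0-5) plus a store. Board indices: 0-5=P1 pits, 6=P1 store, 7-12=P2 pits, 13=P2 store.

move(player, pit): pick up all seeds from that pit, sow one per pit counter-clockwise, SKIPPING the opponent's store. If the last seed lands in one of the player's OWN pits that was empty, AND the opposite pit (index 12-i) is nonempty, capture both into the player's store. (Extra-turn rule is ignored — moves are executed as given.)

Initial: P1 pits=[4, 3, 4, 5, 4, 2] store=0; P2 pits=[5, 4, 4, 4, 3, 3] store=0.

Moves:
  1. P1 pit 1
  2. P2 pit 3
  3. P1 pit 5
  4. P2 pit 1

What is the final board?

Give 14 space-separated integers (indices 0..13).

Answer: 5 0 5 6 5 0 1 6 0 5 1 5 5 1

Derivation:
Move 1: P1 pit1 -> P1=[4,0,5,6,5,2](0) P2=[5,4,4,4,3,3](0)
Move 2: P2 pit3 -> P1=[5,0,5,6,5,2](0) P2=[5,4,4,0,4,4](1)
Move 3: P1 pit5 -> P1=[5,0,5,6,5,0](1) P2=[6,4,4,0,4,4](1)
Move 4: P2 pit1 -> P1=[5,0,5,6,5,0](1) P2=[6,0,5,1,5,5](1)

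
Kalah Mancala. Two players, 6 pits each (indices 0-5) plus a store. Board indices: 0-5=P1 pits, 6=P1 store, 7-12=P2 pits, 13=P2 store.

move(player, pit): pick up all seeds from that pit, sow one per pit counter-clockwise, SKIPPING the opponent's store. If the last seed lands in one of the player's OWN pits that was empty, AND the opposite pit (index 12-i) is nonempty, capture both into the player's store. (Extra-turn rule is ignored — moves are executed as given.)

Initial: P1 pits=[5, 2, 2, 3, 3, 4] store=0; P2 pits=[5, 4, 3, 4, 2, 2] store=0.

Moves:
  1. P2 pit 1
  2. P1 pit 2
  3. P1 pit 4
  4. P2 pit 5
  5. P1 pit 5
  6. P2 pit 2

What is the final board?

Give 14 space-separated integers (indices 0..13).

Move 1: P2 pit1 -> P1=[5,2,2,3,3,4](0) P2=[5,0,4,5,3,3](0)
Move 2: P1 pit2 -> P1=[5,2,0,4,4,4](0) P2=[5,0,4,5,3,3](0)
Move 3: P1 pit4 -> P1=[5,2,0,4,0,5](1) P2=[6,1,4,5,3,3](0)
Move 4: P2 pit5 -> P1=[6,3,0,4,0,5](1) P2=[6,1,4,5,3,0](1)
Move 5: P1 pit5 -> P1=[6,3,0,4,0,0](2) P2=[7,2,5,6,3,0](1)
Move 6: P2 pit2 -> P1=[7,3,0,4,0,0](2) P2=[7,2,0,7,4,1](2)

Answer: 7 3 0 4 0 0 2 7 2 0 7 4 1 2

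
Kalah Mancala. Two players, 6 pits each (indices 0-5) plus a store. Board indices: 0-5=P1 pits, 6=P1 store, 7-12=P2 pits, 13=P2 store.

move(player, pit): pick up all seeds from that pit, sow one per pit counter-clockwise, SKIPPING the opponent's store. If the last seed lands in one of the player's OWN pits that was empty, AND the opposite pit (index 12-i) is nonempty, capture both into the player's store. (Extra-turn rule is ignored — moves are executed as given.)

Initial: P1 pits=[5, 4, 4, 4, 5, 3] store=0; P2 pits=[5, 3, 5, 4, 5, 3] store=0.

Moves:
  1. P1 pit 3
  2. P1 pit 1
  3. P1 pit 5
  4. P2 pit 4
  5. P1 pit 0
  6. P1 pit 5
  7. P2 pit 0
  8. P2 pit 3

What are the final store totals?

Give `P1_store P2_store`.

Move 1: P1 pit3 -> P1=[5,4,4,0,6,4](1) P2=[6,3,5,4,5,3](0)
Move 2: P1 pit1 -> P1=[5,0,5,1,7,5](1) P2=[6,3,5,4,5,3](0)
Move 3: P1 pit5 -> P1=[5,0,5,1,7,0](2) P2=[7,4,6,5,5,3](0)
Move 4: P2 pit4 -> P1=[6,1,6,1,7,0](2) P2=[7,4,6,5,0,4](1)
Move 5: P1 pit0 -> P1=[0,2,7,2,8,1](3) P2=[7,4,6,5,0,4](1)
Move 6: P1 pit5 -> P1=[0,2,7,2,8,0](4) P2=[7,4,6,5,0,4](1)
Move 7: P2 pit0 -> P1=[1,2,7,2,8,0](4) P2=[0,5,7,6,1,5](2)
Move 8: P2 pit3 -> P1=[2,3,8,2,8,0](4) P2=[0,5,7,0,2,6](3)

Answer: 4 3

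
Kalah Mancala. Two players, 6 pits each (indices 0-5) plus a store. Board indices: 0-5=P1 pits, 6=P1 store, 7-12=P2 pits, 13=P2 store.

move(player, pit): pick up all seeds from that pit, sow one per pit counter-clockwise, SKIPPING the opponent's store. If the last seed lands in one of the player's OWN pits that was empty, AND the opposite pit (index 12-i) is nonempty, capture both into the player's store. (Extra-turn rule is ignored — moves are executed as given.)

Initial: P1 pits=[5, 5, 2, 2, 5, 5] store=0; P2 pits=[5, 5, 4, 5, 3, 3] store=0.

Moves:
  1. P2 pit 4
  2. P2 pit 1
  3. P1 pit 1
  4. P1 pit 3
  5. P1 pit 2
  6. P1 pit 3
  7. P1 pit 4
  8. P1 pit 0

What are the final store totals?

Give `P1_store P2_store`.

Move 1: P2 pit4 -> P1=[6,5,2,2,5,5](0) P2=[5,5,4,5,0,4](1)
Move 2: P2 pit1 -> P1=[6,5,2,2,5,5](0) P2=[5,0,5,6,1,5](2)
Move 3: P1 pit1 -> P1=[6,0,3,3,6,6](1) P2=[5,0,5,6,1,5](2)
Move 4: P1 pit3 -> P1=[6,0,3,0,7,7](2) P2=[5,0,5,6,1,5](2)
Move 5: P1 pit2 -> P1=[6,0,0,1,8,8](2) P2=[5,0,5,6,1,5](2)
Move 6: P1 pit3 -> P1=[6,0,0,0,9,8](2) P2=[5,0,5,6,1,5](2)
Move 7: P1 pit4 -> P1=[7,0,0,0,0,9](3) P2=[6,1,6,7,2,6](2)
Move 8: P1 pit0 -> P1=[0,1,1,1,1,10](4) P2=[7,1,6,7,2,6](2)

Answer: 4 2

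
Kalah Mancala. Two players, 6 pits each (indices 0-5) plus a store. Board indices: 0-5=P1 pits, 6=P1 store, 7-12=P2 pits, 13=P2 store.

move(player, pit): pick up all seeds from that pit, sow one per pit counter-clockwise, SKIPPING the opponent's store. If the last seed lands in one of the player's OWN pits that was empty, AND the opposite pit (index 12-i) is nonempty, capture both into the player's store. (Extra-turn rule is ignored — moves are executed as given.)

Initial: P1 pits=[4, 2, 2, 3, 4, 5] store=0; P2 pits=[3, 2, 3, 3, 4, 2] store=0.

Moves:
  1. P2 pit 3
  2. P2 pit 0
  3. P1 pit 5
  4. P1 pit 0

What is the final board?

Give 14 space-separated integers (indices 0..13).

Move 1: P2 pit3 -> P1=[4,2,2,3,4,5](0) P2=[3,2,3,0,5,3](1)
Move 2: P2 pit0 -> P1=[4,2,0,3,4,5](0) P2=[0,3,4,0,5,3](4)
Move 3: P1 pit5 -> P1=[4,2,0,3,4,0](1) P2=[1,4,5,1,5,3](4)
Move 4: P1 pit0 -> P1=[0,3,1,4,5,0](1) P2=[1,4,5,1,5,3](4)

Answer: 0 3 1 4 5 0 1 1 4 5 1 5 3 4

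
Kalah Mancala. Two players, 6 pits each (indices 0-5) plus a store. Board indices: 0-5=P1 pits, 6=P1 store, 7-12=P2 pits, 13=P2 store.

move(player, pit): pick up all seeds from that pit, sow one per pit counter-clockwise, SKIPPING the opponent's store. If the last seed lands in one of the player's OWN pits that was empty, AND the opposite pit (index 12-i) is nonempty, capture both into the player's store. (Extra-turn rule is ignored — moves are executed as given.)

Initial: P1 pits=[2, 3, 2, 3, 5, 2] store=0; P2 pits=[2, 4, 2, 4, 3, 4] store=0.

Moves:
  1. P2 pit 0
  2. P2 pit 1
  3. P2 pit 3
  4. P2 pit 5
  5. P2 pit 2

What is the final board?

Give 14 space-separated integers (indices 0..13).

Move 1: P2 pit0 -> P1=[2,3,2,3,5,2](0) P2=[0,5,3,4,3,4](0)
Move 2: P2 pit1 -> P1=[2,3,2,3,5,2](0) P2=[0,0,4,5,4,5](1)
Move 3: P2 pit3 -> P1=[3,4,2,3,5,2](0) P2=[0,0,4,0,5,6](2)
Move 4: P2 pit5 -> P1=[4,5,3,4,6,2](0) P2=[0,0,4,0,5,0](3)
Move 5: P2 pit2 -> P1=[4,5,3,4,6,2](0) P2=[0,0,0,1,6,1](4)

Answer: 4 5 3 4 6 2 0 0 0 0 1 6 1 4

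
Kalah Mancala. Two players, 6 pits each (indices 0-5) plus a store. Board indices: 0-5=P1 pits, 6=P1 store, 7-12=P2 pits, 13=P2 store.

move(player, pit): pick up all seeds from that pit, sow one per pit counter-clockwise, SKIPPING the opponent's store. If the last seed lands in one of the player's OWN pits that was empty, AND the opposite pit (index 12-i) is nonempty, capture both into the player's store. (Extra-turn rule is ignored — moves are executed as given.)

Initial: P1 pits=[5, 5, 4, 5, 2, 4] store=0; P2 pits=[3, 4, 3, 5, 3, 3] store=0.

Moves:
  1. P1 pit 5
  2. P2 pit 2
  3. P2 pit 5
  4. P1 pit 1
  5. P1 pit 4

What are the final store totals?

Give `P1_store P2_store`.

Answer: 3 2

Derivation:
Move 1: P1 pit5 -> P1=[5,5,4,5,2,0](1) P2=[4,5,4,5,3,3](0)
Move 2: P2 pit2 -> P1=[5,5,4,5,2,0](1) P2=[4,5,0,6,4,4](1)
Move 3: P2 pit5 -> P1=[6,6,5,5,2,0](1) P2=[4,5,0,6,4,0](2)
Move 4: P1 pit1 -> P1=[6,0,6,6,3,1](2) P2=[5,5,0,6,4,0](2)
Move 5: P1 pit4 -> P1=[6,0,6,6,0,2](3) P2=[6,5,0,6,4,0](2)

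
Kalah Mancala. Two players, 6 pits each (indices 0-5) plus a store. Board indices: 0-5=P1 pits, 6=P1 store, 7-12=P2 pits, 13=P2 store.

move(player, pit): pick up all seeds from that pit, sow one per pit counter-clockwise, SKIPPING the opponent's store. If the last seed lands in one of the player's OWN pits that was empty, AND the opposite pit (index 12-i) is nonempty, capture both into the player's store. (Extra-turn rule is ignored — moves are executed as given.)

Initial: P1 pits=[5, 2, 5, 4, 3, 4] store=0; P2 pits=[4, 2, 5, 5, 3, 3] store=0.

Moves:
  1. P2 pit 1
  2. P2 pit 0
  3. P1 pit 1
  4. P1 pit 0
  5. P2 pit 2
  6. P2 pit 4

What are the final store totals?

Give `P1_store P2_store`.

Move 1: P2 pit1 -> P1=[5,2,5,4,3,4](0) P2=[4,0,6,6,3,3](0)
Move 2: P2 pit0 -> P1=[5,2,5,4,3,4](0) P2=[0,1,7,7,4,3](0)
Move 3: P1 pit1 -> P1=[5,0,6,5,3,4](0) P2=[0,1,7,7,4,3](0)
Move 4: P1 pit0 -> P1=[0,1,7,6,4,5](0) P2=[0,1,7,7,4,3](0)
Move 5: P2 pit2 -> P1=[1,2,8,6,4,5](0) P2=[0,1,0,8,5,4](1)
Move 6: P2 pit4 -> P1=[2,3,9,6,4,5](0) P2=[0,1,0,8,0,5](2)

Answer: 0 2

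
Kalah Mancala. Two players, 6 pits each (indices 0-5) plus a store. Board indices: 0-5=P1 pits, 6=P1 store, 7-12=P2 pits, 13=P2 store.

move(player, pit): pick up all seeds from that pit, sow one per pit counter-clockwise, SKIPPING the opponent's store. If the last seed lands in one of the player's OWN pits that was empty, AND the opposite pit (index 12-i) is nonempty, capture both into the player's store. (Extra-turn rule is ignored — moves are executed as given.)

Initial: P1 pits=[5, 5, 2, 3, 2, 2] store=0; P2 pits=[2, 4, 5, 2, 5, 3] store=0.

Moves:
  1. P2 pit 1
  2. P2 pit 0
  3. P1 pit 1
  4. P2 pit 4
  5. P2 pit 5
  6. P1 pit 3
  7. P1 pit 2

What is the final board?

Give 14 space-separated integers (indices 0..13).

Move 1: P2 pit1 -> P1=[5,5,2,3,2,2](0) P2=[2,0,6,3,6,4](0)
Move 2: P2 pit0 -> P1=[5,5,2,3,2,2](0) P2=[0,1,7,3,6,4](0)
Move 3: P1 pit1 -> P1=[5,0,3,4,3,3](1) P2=[0,1,7,3,6,4](0)
Move 4: P2 pit4 -> P1=[6,1,4,5,3,3](1) P2=[0,1,7,3,0,5](1)
Move 5: P2 pit5 -> P1=[7,2,5,6,3,3](1) P2=[0,1,7,3,0,0](2)
Move 6: P1 pit3 -> P1=[7,2,5,0,4,4](2) P2=[1,2,8,3,0,0](2)
Move 7: P1 pit2 -> P1=[7,2,0,1,5,5](3) P2=[2,2,8,3,0,0](2)

Answer: 7 2 0 1 5 5 3 2 2 8 3 0 0 2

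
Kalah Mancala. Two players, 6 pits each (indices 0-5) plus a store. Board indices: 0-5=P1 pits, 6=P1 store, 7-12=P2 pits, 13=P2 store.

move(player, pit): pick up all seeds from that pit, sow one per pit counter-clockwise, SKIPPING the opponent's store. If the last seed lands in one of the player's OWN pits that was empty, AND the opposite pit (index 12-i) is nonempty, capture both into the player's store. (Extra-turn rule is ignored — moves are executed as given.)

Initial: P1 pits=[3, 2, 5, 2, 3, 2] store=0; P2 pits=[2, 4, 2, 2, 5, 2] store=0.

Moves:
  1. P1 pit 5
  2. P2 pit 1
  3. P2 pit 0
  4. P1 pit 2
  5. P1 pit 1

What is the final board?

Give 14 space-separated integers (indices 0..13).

Answer: 3 0 1 4 4 1 2 1 1 4 4 6 3 0

Derivation:
Move 1: P1 pit5 -> P1=[3,2,5,2,3,0](1) P2=[3,4,2,2,5,2](0)
Move 2: P2 pit1 -> P1=[3,2,5,2,3,0](1) P2=[3,0,3,3,6,3](0)
Move 3: P2 pit0 -> P1=[3,2,5,2,3,0](1) P2=[0,1,4,4,6,3](0)
Move 4: P1 pit2 -> P1=[3,2,0,3,4,1](2) P2=[1,1,4,4,6,3](0)
Move 5: P1 pit1 -> P1=[3,0,1,4,4,1](2) P2=[1,1,4,4,6,3](0)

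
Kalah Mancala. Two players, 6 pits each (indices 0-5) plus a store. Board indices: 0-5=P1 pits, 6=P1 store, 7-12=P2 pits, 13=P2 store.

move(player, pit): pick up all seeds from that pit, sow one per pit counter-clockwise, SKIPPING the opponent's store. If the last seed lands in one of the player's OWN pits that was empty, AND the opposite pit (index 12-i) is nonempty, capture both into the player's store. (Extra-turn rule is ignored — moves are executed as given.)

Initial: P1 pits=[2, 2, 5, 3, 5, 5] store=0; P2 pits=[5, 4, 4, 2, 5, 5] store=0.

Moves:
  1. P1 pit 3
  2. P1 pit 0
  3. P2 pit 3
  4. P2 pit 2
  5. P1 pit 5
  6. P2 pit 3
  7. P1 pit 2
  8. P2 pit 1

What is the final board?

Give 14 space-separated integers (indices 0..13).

Answer: 1 3 0 1 7 1 3 7 0 2 1 10 9 2

Derivation:
Move 1: P1 pit3 -> P1=[2,2,5,0,6,6](1) P2=[5,4,4,2,5,5](0)
Move 2: P1 pit0 -> P1=[0,3,6,0,6,6](1) P2=[5,4,4,2,5,5](0)
Move 3: P2 pit3 -> P1=[0,3,6,0,6,6](1) P2=[5,4,4,0,6,6](0)
Move 4: P2 pit2 -> P1=[0,3,6,0,6,6](1) P2=[5,4,0,1,7,7](1)
Move 5: P1 pit5 -> P1=[0,3,6,0,6,0](2) P2=[6,5,1,2,8,7](1)
Move 6: P2 pit3 -> P1=[0,3,6,0,6,0](2) P2=[6,5,1,0,9,8](1)
Move 7: P1 pit2 -> P1=[0,3,0,1,7,1](3) P2=[7,6,1,0,9,8](1)
Move 8: P2 pit1 -> P1=[1,3,0,1,7,1](3) P2=[7,0,2,1,10,9](2)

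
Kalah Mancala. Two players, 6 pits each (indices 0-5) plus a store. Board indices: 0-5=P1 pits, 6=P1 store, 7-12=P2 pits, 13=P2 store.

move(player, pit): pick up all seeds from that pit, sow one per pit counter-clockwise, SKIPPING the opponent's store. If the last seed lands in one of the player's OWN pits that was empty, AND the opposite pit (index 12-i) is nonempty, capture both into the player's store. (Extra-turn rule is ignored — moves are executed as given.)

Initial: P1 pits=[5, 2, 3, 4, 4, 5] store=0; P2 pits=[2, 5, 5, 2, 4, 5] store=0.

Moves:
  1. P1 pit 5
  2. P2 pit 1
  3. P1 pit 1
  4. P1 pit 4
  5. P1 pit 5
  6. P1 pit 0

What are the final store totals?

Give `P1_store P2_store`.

Answer: 4 1

Derivation:
Move 1: P1 pit5 -> P1=[5,2,3,4,4,0](1) P2=[3,6,6,3,4,5](0)
Move 2: P2 pit1 -> P1=[6,2,3,4,4,0](1) P2=[3,0,7,4,5,6](1)
Move 3: P1 pit1 -> P1=[6,0,4,5,4,0](1) P2=[3,0,7,4,5,6](1)
Move 4: P1 pit4 -> P1=[6,0,4,5,0,1](2) P2=[4,1,7,4,5,6](1)
Move 5: P1 pit5 -> P1=[6,0,4,5,0,0](3) P2=[4,1,7,4,5,6](1)
Move 6: P1 pit0 -> P1=[0,1,5,6,1,1](4) P2=[4,1,7,4,5,6](1)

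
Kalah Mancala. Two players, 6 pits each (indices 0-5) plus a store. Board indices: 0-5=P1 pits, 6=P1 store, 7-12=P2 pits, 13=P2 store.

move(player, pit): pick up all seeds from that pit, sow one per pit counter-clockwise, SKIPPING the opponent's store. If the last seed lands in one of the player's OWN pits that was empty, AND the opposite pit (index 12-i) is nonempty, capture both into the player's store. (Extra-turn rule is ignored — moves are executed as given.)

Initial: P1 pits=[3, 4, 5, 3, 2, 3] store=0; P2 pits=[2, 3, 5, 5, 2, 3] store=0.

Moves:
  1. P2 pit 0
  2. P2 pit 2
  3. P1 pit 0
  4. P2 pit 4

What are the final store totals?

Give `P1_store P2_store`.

Move 1: P2 pit0 -> P1=[3,4,5,3,2,3](0) P2=[0,4,6,5,2,3](0)
Move 2: P2 pit2 -> P1=[4,5,5,3,2,3](0) P2=[0,4,0,6,3,4](1)
Move 3: P1 pit0 -> P1=[0,6,6,4,3,3](0) P2=[0,4,0,6,3,4](1)
Move 4: P2 pit4 -> P1=[1,6,6,4,3,3](0) P2=[0,4,0,6,0,5](2)

Answer: 0 2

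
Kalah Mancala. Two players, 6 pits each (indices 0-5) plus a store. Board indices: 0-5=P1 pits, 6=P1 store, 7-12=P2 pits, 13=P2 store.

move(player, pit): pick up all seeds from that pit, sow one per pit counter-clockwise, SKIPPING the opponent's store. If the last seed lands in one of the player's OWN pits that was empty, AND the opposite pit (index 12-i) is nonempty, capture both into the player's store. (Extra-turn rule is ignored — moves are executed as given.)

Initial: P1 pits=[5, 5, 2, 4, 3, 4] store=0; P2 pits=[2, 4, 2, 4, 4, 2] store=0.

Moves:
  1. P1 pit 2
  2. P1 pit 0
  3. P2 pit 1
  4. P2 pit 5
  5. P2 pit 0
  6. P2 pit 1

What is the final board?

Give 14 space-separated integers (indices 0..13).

Answer: 1 7 1 6 5 5 0 0 0 5 5 5 0 1

Derivation:
Move 1: P1 pit2 -> P1=[5,5,0,5,4,4](0) P2=[2,4,2,4,4,2](0)
Move 2: P1 pit0 -> P1=[0,6,1,6,5,5](0) P2=[2,4,2,4,4,2](0)
Move 3: P2 pit1 -> P1=[0,6,1,6,5,5](0) P2=[2,0,3,5,5,3](0)
Move 4: P2 pit5 -> P1=[1,7,1,6,5,5](0) P2=[2,0,3,5,5,0](1)
Move 5: P2 pit0 -> P1=[1,7,1,6,5,5](0) P2=[0,1,4,5,5,0](1)
Move 6: P2 pit1 -> P1=[1,7,1,6,5,5](0) P2=[0,0,5,5,5,0](1)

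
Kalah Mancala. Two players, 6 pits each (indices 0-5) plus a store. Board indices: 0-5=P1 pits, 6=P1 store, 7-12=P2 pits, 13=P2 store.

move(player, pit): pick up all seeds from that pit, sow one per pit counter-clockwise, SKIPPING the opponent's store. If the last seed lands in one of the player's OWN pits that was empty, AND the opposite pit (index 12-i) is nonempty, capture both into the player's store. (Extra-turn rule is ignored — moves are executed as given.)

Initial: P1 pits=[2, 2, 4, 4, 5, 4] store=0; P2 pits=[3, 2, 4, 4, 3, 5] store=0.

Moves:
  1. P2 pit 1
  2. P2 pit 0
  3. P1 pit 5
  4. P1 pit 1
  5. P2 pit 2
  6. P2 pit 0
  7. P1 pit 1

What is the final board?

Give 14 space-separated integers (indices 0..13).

Answer: 3 0 7 5 5 0 1 0 3 0 7 4 6 1

Derivation:
Move 1: P2 pit1 -> P1=[2,2,4,4,5,4](0) P2=[3,0,5,5,3,5](0)
Move 2: P2 pit0 -> P1=[2,2,4,4,5,4](0) P2=[0,1,6,6,3,5](0)
Move 3: P1 pit5 -> P1=[2,2,4,4,5,0](1) P2=[1,2,7,6,3,5](0)
Move 4: P1 pit1 -> P1=[2,0,5,5,5,0](1) P2=[1,2,7,6,3,5](0)
Move 5: P2 pit2 -> P1=[3,1,6,5,5,0](1) P2=[1,2,0,7,4,6](1)
Move 6: P2 pit0 -> P1=[3,1,6,5,5,0](1) P2=[0,3,0,7,4,6](1)
Move 7: P1 pit1 -> P1=[3,0,7,5,5,0](1) P2=[0,3,0,7,4,6](1)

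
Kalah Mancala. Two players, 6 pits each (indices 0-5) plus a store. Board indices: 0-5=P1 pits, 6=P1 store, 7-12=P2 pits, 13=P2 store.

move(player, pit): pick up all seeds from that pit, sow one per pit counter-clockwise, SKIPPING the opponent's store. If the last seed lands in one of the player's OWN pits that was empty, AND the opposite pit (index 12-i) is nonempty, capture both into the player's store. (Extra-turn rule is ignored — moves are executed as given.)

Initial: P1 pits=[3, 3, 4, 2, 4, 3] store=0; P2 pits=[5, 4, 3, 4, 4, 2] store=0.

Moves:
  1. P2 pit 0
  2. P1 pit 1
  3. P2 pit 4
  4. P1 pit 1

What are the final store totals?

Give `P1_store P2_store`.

Move 1: P2 pit0 -> P1=[3,3,4,2,4,3](0) P2=[0,5,4,5,5,3](0)
Move 2: P1 pit1 -> P1=[3,0,5,3,5,3](0) P2=[0,5,4,5,5,3](0)
Move 3: P2 pit4 -> P1=[4,1,6,3,5,3](0) P2=[0,5,4,5,0,4](1)
Move 4: P1 pit1 -> P1=[4,0,7,3,5,3](0) P2=[0,5,4,5,0,4](1)

Answer: 0 1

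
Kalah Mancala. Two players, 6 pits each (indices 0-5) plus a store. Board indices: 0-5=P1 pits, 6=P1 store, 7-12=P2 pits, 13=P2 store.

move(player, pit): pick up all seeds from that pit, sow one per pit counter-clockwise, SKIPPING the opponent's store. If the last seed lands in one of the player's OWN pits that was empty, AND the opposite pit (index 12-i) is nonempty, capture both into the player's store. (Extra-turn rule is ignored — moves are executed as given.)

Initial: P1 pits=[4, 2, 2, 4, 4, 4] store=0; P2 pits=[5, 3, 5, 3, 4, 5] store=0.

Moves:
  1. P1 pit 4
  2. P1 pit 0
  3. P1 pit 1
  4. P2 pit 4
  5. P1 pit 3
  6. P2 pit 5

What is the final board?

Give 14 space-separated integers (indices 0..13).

Move 1: P1 pit4 -> P1=[4,2,2,4,0,5](1) P2=[6,4,5,3,4,5](0)
Move 2: P1 pit0 -> P1=[0,3,3,5,0,5](6) P2=[6,0,5,3,4,5](0)
Move 3: P1 pit1 -> P1=[0,0,4,6,1,5](6) P2=[6,0,5,3,4,5](0)
Move 4: P2 pit4 -> P1=[1,1,4,6,1,5](6) P2=[6,0,5,3,0,6](1)
Move 5: P1 pit3 -> P1=[1,1,4,0,2,6](7) P2=[7,1,6,3,0,6](1)
Move 6: P2 pit5 -> P1=[2,2,5,1,3,6](7) P2=[7,1,6,3,0,0](2)

Answer: 2 2 5 1 3 6 7 7 1 6 3 0 0 2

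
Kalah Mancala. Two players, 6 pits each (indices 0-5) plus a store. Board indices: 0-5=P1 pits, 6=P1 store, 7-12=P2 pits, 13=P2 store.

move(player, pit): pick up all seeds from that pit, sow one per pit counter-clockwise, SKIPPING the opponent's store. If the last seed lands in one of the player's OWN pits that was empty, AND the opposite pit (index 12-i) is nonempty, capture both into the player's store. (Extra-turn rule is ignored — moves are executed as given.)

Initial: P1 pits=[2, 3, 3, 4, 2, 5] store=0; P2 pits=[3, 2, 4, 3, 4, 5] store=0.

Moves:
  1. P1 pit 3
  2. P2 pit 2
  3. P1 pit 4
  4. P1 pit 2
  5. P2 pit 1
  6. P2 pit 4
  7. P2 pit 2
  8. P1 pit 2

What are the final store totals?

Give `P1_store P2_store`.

Move 1: P1 pit3 -> P1=[2,3,3,0,3,6](1) P2=[4,2,4,3,4,5](0)
Move 2: P2 pit2 -> P1=[2,3,3,0,3,6](1) P2=[4,2,0,4,5,6](1)
Move 3: P1 pit4 -> P1=[2,3,3,0,0,7](2) P2=[5,2,0,4,5,6](1)
Move 4: P1 pit2 -> P1=[2,3,0,1,1,8](2) P2=[5,2,0,4,5,6](1)
Move 5: P2 pit1 -> P1=[2,3,0,1,1,8](2) P2=[5,0,1,5,5,6](1)
Move 6: P2 pit4 -> P1=[3,4,1,1,1,8](2) P2=[5,0,1,5,0,7](2)
Move 7: P2 pit2 -> P1=[3,4,1,1,1,8](2) P2=[5,0,0,6,0,7](2)
Move 8: P1 pit2 -> P1=[3,4,0,2,1,8](2) P2=[5,0,0,6,0,7](2)

Answer: 2 2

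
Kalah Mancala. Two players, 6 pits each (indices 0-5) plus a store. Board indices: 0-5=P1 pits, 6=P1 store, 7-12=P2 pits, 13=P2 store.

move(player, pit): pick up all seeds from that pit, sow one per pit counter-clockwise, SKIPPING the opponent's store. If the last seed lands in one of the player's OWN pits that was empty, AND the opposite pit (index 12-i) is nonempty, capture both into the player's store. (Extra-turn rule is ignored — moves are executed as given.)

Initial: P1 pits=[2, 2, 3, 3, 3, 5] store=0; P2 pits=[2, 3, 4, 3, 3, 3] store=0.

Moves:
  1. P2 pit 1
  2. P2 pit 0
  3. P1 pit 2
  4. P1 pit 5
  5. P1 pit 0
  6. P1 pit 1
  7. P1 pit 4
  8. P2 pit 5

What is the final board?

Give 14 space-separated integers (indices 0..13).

Answer: 1 1 1 5 0 1 8 2 3 8 0 5 0 1

Derivation:
Move 1: P2 pit1 -> P1=[2,2,3,3,3,5](0) P2=[2,0,5,4,4,3](0)
Move 2: P2 pit0 -> P1=[2,2,3,3,3,5](0) P2=[0,1,6,4,4,3](0)
Move 3: P1 pit2 -> P1=[2,2,0,4,4,6](0) P2=[0,1,6,4,4,3](0)
Move 4: P1 pit5 -> P1=[2,2,0,4,4,0](1) P2=[1,2,7,5,5,3](0)
Move 5: P1 pit0 -> P1=[0,3,0,4,4,0](7) P2=[1,2,7,0,5,3](0)
Move 6: P1 pit1 -> P1=[0,0,1,5,5,0](7) P2=[1,2,7,0,5,3](0)
Move 7: P1 pit4 -> P1=[0,0,1,5,0,1](8) P2=[2,3,8,0,5,3](0)
Move 8: P2 pit5 -> P1=[1,1,1,5,0,1](8) P2=[2,3,8,0,5,0](1)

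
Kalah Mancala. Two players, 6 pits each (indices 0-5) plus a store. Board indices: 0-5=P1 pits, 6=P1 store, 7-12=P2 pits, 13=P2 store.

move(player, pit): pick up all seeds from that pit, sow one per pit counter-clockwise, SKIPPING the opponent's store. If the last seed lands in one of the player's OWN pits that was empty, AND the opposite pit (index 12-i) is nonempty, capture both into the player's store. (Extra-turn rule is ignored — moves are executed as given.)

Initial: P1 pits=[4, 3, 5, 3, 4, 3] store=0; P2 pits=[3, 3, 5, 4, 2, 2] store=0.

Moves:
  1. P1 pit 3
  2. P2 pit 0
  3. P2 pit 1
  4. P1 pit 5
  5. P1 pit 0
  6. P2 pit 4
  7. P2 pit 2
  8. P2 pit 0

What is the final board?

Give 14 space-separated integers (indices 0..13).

Move 1: P1 pit3 -> P1=[4,3,5,0,5,4](1) P2=[3,3,5,4,2,2](0)
Move 2: P2 pit0 -> P1=[4,3,5,0,5,4](1) P2=[0,4,6,5,2,2](0)
Move 3: P2 pit1 -> P1=[4,3,5,0,5,4](1) P2=[0,0,7,6,3,3](0)
Move 4: P1 pit5 -> P1=[4,3,5,0,5,0](2) P2=[1,1,8,6,3,3](0)
Move 5: P1 pit0 -> P1=[0,4,6,1,6,0](2) P2=[1,1,8,6,3,3](0)
Move 6: P2 pit4 -> P1=[1,4,6,1,6,0](2) P2=[1,1,8,6,0,4](1)
Move 7: P2 pit2 -> P1=[2,5,7,2,6,0](2) P2=[1,1,0,7,1,5](2)
Move 8: P2 pit0 -> P1=[2,5,7,2,6,0](2) P2=[0,2,0,7,1,5](2)

Answer: 2 5 7 2 6 0 2 0 2 0 7 1 5 2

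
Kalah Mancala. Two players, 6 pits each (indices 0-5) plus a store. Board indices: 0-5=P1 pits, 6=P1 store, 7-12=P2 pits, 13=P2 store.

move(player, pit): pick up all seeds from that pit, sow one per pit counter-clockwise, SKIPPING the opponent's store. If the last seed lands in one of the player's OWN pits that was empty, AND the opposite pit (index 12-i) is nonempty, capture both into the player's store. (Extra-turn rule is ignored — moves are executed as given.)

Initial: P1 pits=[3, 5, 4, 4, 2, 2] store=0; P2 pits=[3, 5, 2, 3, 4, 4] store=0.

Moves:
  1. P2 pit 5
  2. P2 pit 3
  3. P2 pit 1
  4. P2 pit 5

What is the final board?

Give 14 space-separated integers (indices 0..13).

Answer: 5 6 5 4 2 2 0 3 0 3 1 6 0 4

Derivation:
Move 1: P2 pit5 -> P1=[4,6,5,4,2,2](0) P2=[3,5,2,3,4,0](1)
Move 2: P2 pit3 -> P1=[4,6,5,4,2,2](0) P2=[3,5,2,0,5,1](2)
Move 3: P2 pit1 -> P1=[4,6,5,4,2,2](0) P2=[3,0,3,1,6,2](3)
Move 4: P2 pit5 -> P1=[5,6,5,4,2,2](0) P2=[3,0,3,1,6,0](4)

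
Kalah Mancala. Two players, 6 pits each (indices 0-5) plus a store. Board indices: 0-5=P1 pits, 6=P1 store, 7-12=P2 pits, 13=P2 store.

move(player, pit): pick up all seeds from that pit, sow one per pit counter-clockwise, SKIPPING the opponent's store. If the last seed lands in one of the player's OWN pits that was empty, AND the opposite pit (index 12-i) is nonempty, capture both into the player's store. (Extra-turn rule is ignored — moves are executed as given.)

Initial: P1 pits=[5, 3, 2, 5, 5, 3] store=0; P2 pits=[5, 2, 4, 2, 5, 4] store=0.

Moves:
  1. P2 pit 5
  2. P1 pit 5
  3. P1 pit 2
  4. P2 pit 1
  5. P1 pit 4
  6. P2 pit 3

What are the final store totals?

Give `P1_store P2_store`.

Move 1: P2 pit5 -> P1=[6,4,3,5,5,3](0) P2=[5,2,4,2,5,0](1)
Move 2: P1 pit5 -> P1=[6,4,3,5,5,0](1) P2=[6,3,4,2,5,0](1)
Move 3: P1 pit2 -> P1=[6,4,0,6,6,0](8) P2=[0,3,4,2,5,0](1)
Move 4: P2 pit1 -> P1=[6,4,0,6,6,0](8) P2=[0,0,5,3,6,0](1)
Move 5: P1 pit4 -> P1=[6,4,0,6,0,1](9) P2=[1,1,6,4,6,0](1)
Move 6: P2 pit3 -> P1=[7,4,0,6,0,1](9) P2=[1,1,6,0,7,1](2)

Answer: 9 2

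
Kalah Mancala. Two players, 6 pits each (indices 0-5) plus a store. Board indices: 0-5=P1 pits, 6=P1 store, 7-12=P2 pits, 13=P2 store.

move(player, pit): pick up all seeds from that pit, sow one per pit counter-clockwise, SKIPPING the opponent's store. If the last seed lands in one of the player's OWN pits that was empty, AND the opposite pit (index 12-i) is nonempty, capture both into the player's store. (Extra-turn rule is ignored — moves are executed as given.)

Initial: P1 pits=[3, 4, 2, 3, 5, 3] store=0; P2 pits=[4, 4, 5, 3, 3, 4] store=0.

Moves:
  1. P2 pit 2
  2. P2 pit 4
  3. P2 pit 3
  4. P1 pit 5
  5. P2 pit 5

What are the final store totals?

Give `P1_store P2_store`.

Move 1: P2 pit2 -> P1=[4,4,2,3,5,3](0) P2=[4,4,0,4,4,5](1)
Move 2: P2 pit4 -> P1=[5,5,2,3,5,3](0) P2=[4,4,0,4,0,6](2)
Move 3: P2 pit3 -> P1=[6,5,2,3,5,3](0) P2=[4,4,0,0,1,7](3)
Move 4: P1 pit5 -> P1=[6,5,2,3,5,0](1) P2=[5,5,0,0,1,7](3)
Move 5: P2 pit5 -> P1=[7,6,3,4,6,1](1) P2=[5,5,0,0,1,0](4)

Answer: 1 4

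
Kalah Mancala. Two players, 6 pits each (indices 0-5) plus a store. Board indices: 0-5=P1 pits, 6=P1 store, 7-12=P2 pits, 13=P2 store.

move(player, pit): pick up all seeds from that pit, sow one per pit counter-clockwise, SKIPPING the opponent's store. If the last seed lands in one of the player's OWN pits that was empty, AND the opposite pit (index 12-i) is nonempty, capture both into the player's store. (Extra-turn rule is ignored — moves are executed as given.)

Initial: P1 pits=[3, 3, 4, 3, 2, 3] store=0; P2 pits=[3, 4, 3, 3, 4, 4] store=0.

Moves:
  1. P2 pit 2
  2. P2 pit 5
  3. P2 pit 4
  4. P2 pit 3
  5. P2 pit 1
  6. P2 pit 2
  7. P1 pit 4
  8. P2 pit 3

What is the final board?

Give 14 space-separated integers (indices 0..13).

Move 1: P2 pit2 -> P1=[3,3,4,3,2,3](0) P2=[3,4,0,4,5,5](0)
Move 2: P2 pit5 -> P1=[4,4,5,4,2,3](0) P2=[3,4,0,4,5,0](1)
Move 3: P2 pit4 -> P1=[5,5,6,4,2,3](0) P2=[3,4,0,4,0,1](2)
Move 4: P2 pit3 -> P1=[6,5,6,4,2,3](0) P2=[3,4,0,0,1,2](3)
Move 5: P2 pit1 -> P1=[6,5,6,4,2,3](0) P2=[3,0,1,1,2,3](3)
Move 6: P2 pit2 -> P1=[6,5,6,4,2,3](0) P2=[3,0,0,2,2,3](3)
Move 7: P1 pit4 -> P1=[6,5,6,4,0,4](1) P2=[3,0,0,2,2,3](3)
Move 8: P2 pit3 -> P1=[6,5,6,4,0,4](1) P2=[3,0,0,0,3,4](3)

Answer: 6 5 6 4 0 4 1 3 0 0 0 3 4 3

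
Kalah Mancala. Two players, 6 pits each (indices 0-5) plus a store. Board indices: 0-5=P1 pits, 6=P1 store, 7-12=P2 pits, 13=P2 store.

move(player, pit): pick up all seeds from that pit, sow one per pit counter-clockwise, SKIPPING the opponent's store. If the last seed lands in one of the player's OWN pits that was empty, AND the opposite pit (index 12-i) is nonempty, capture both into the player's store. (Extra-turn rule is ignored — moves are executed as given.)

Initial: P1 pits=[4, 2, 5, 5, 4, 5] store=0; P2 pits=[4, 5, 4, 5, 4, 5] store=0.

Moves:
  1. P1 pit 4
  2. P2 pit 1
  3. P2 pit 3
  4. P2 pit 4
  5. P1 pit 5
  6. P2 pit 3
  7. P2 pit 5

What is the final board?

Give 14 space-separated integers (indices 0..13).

Answer: 8 5 8 7 1 1 2 7 1 6 0 2 0 4

Derivation:
Move 1: P1 pit4 -> P1=[4,2,5,5,0,6](1) P2=[5,6,4,5,4,5](0)
Move 2: P2 pit1 -> P1=[5,2,5,5,0,6](1) P2=[5,0,5,6,5,6](1)
Move 3: P2 pit3 -> P1=[6,3,6,5,0,6](1) P2=[5,0,5,0,6,7](2)
Move 4: P2 pit4 -> P1=[7,4,7,6,0,6](1) P2=[5,0,5,0,0,8](3)
Move 5: P1 pit5 -> P1=[7,4,7,6,0,0](2) P2=[6,1,6,1,1,8](3)
Move 6: P2 pit3 -> P1=[7,4,7,6,0,0](2) P2=[6,1,6,0,2,8](3)
Move 7: P2 pit5 -> P1=[8,5,8,7,1,1](2) P2=[7,1,6,0,2,0](4)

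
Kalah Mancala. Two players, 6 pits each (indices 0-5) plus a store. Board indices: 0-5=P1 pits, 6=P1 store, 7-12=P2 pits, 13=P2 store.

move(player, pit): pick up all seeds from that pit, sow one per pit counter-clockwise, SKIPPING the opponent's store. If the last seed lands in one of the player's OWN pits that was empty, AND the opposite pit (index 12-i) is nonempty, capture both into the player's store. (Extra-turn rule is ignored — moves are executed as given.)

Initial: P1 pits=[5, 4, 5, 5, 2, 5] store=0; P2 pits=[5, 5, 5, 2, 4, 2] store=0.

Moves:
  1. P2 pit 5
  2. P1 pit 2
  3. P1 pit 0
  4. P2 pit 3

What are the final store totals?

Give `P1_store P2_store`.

Answer: 2 1

Derivation:
Move 1: P2 pit5 -> P1=[6,4,5,5,2,5](0) P2=[5,5,5,2,4,0](1)
Move 2: P1 pit2 -> P1=[6,4,0,6,3,6](1) P2=[6,5,5,2,4,0](1)
Move 3: P1 pit0 -> P1=[0,5,1,7,4,7](2) P2=[6,5,5,2,4,0](1)
Move 4: P2 pit3 -> P1=[0,5,1,7,4,7](2) P2=[6,5,5,0,5,1](1)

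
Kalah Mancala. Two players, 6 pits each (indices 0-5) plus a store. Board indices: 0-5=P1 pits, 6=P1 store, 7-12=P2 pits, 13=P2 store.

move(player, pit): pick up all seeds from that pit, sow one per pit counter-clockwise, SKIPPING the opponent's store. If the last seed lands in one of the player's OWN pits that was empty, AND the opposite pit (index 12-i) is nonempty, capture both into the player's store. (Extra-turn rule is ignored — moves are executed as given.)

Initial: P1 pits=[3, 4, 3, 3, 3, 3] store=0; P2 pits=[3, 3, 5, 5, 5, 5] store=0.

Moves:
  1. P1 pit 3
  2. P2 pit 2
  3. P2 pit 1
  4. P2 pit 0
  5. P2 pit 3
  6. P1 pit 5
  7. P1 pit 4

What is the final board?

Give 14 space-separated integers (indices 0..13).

Move 1: P1 pit3 -> P1=[3,4,3,0,4,4](1) P2=[3,3,5,5,5,5](0)
Move 2: P2 pit2 -> P1=[4,4,3,0,4,4](1) P2=[3,3,0,6,6,6](1)
Move 3: P2 pit1 -> P1=[4,4,3,0,4,4](1) P2=[3,0,1,7,7,6](1)
Move 4: P2 pit0 -> P1=[4,4,3,0,4,4](1) P2=[0,1,2,8,7,6](1)
Move 5: P2 pit3 -> P1=[5,5,4,1,5,4](1) P2=[0,1,2,0,8,7](2)
Move 6: P1 pit5 -> P1=[5,5,4,1,5,0](2) P2=[1,2,3,0,8,7](2)
Move 7: P1 pit4 -> P1=[5,5,4,1,0,1](3) P2=[2,3,4,0,8,7](2)

Answer: 5 5 4 1 0 1 3 2 3 4 0 8 7 2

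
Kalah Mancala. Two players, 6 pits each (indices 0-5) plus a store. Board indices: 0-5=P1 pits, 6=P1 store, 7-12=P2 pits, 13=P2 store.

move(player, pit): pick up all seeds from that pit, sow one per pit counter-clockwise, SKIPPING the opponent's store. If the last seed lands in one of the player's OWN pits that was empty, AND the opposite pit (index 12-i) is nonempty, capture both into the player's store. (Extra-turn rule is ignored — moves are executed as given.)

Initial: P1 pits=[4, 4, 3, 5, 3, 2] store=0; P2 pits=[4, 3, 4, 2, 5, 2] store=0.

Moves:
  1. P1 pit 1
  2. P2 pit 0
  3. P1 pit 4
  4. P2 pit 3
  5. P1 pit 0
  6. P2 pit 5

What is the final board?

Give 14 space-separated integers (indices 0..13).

Answer: 1 2 5 7 0 4 7 1 0 5 0 7 0 2

Derivation:
Move 1: P1 pit1 -> P1=[4,0,4,6,4,3](0) P2=[4,3,4,2,5,2](0)
Move 2: P2 pit0 -> P1=[4,0,4,6,4,3](0) P2=[0,4,5,3,6,2](0)
Move 3: P1 pit4 -> P1=[4,0,4,6,0,4](1) P2=[1,5,5,3,6,2](0)
Move 4: P2 pit3 -> P1=[4,0,4,6,0,4](1) P2=[1,5,5,0,7,3](1)
Move 5: P1 pit0 -> P1=[0,1,5,7,0,4](7) P2=[1,0,5,0,7,3](1)
Move 6: P2 pit5 -> P1=[1,2,5,7,0,4](7) P2=[1,0,5,0,7,0](2)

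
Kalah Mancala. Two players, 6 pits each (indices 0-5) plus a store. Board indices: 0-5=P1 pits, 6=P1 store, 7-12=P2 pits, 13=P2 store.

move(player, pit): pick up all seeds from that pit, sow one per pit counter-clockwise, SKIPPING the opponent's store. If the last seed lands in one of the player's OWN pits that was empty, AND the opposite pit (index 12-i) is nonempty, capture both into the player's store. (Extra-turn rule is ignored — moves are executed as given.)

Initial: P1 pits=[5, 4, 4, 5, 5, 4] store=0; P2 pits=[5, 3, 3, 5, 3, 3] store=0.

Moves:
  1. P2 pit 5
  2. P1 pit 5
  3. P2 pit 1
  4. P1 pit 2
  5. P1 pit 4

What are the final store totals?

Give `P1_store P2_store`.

Answer: 3 8

Derivation:
Move 1: P2 pit5 -> P1=[6,5,4,5,5,4](0) P2=[5,3,3,5,3,0](1)
Move 2: P1 pit5 -> P1=[6,5,4,5,5,0](1) P2=[6,4,4,5,3,0](1)
Move 3: P2 pit1 -> P1=[0,5,4,5,5,0](1) P2=[6,0,5,6,4,0](8)
Move 4: P1 pit2 -> P1=[0,5,0,6,6,1](2) P2=[6,0,5,6,4,0](8)
Move 5: P1 pit4 -> P1=[0,5,0,6,0,2](3) P2=[7,1,6,7,4,0](8)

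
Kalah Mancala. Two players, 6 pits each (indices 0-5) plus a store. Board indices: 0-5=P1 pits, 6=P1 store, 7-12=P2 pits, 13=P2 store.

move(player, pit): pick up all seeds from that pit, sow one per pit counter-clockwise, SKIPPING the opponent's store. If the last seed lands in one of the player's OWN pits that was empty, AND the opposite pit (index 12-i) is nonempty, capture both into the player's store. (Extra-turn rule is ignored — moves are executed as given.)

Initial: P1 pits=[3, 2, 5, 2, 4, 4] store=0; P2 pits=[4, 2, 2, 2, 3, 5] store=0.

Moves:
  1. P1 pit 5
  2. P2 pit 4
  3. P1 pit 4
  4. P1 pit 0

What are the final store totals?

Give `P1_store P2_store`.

Move 1: P1 pit5 -> P1=[3,2,5,2,4,0](1) P2=[5,3,3,2,3,5](0)
Move 2: P2 pit4 -> P1=[4,2,5,2,4,0](1) P2=[5,3,3,2,0,6](1)
Move 3: P1 pit4 -> P1=[4,2,5,2,0,1](2) P2=[6,4,3,2,0,6](1)
Move 4: P1 pit0 -> P1=[0,3,6,3,0,1](7) P2=[6,0,3,2,0,6](1)

Answer: 7 1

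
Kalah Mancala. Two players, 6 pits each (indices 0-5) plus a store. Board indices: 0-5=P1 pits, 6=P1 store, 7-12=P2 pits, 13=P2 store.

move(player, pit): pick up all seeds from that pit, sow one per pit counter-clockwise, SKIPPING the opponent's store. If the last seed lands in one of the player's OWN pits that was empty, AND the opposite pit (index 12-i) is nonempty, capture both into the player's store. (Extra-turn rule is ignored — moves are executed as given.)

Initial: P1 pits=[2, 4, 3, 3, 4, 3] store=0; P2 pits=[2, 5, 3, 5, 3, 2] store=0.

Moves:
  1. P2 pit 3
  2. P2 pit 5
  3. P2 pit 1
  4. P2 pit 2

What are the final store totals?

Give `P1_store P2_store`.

Answer: 0 4

Derivation:
Move 1: P2 pit3 -> P1=[3,5,3,3,4,3](0) P2=[2,5,3,0,4,3](1)
Move 2: P2 pit5 -> P1=[4,6,3,3,4,3](0) P2=[2,5,3,0,4,0](2)
Move 3: P2 pit1 -> P1=[4,6,3,3,4,3](0) P2=[2,0,4,1,5,1](3)
Move 4: P2 pit2 -> P1=[4,6,3,3,4,3](0) P2=[2,0,0,2,6,2](4)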